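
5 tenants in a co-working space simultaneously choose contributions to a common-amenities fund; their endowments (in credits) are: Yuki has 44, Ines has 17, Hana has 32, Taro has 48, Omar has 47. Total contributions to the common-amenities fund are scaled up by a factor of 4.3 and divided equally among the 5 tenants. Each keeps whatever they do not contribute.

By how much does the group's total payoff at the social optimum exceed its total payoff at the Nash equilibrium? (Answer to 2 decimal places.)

The private return per contributed unit is 4.3/5 = 0.8600 < 1 for every player regardless of endowment, so the Nash equilibrium is zero contribution and the group total is Σ E_j = 44 + 17 + 32 + 48 + 47 = 188.
Each contributed unit returns 4.300 to the group, so the social optimum is full contribution by everyone: group total = 4.300 × 188 = 808.40.
Efficiency loss = (4.300 − 1) × 188 = 620.40.

620.40 credits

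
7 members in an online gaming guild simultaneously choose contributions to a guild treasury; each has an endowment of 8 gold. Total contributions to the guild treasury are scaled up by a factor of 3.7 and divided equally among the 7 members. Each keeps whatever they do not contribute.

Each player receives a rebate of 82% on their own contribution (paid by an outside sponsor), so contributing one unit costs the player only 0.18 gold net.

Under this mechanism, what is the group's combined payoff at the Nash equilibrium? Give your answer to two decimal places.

253.12 gold

Under the mechanism each unit contributed yields (3.7/7) / 0.18 = 2.9365 back to its contributor per unit of net cost, which exceeds 1, making full contribution the dominant choice for everyone.
So the Nash equilibrium is full contribution by all 7; the group earns 7 × (8 × 0.82 + 3.7 × 8) = 253.12.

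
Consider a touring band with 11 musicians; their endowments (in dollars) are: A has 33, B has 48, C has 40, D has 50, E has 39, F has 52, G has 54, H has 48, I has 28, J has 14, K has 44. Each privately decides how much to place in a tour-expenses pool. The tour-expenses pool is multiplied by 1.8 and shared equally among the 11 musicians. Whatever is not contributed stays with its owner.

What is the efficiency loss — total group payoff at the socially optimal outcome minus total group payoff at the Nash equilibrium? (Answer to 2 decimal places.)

The private return per contributed unit is 1.8/11 = 0.1636 < 1 for every player regardless of endowment, so the Nash equilibrium is zero contribution and the group total is Σ E_j = 33 + 48 + 40 + 50 + 39 + 52 + 54 + 48 + 28 + 14 + 44 = 450.
Each contributed unit returns 1.800 to the group, so the social optimum is full contribution by everyone: group total = 1.800 × 450 = 810.00.
Efficiency loss = (1.800 − 1) × 450 = 360.00.

360.00 dollars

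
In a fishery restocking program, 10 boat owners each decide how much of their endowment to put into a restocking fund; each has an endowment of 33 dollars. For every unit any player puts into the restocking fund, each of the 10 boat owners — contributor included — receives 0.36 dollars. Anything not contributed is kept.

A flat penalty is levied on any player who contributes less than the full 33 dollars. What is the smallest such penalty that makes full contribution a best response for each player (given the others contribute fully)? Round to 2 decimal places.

Given the others contribute fully, the best deviation is to contribute 0 (any partial contribution still incurs the fine and gives up units whose private return 0.36 is below 1).
Deviating from 33 to 0 saves 33 dollars but forfeits the deviator's share of the drop in the restocking fund: 0.36 × 33 = 11.88.
So the deviation gain is 33 − 11.88 = 21.12, and the fine must be at least 21.12 dollars to wipe it out.

21.12 dollars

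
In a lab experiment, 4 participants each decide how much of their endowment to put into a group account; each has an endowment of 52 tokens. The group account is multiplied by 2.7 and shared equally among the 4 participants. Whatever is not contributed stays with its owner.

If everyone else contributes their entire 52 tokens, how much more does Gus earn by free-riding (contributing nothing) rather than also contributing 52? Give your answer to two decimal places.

Switching from a contribution of 52 to 0 lets Gus keep an extra 52 tokens, but lowers the group account by 52, which costs Gus their own share of that drop: 2.7/4 × 52 = 35.10.
Net gain = 52 − 35.10 = 16.90. The private return per contributed unit (0.6750) is below 1, so free-riding is indeed the best response regardless of what the others do.

16.90 tokens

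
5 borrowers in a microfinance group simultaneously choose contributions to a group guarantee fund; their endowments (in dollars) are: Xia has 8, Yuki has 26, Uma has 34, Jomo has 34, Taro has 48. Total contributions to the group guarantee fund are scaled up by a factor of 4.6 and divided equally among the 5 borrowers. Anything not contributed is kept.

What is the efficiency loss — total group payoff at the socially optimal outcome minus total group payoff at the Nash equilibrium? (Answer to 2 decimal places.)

The private return per contributed unit is 4.6/5 = 0.9200 < 1 for every player regardless of endowment, so the Nash equilibrium is zero contribution and the group total is Σ E_j = 8 + 26 + 34 + 34 + 48 = 150.
Each contributed unit returns 4.600 to the group, so the social optimum is full contribution by everyone: group total = 4.600 × 150 = 690.00.
Efficiency loss = (4.600 − 1) × 150 = 540.00.

540.00 dollars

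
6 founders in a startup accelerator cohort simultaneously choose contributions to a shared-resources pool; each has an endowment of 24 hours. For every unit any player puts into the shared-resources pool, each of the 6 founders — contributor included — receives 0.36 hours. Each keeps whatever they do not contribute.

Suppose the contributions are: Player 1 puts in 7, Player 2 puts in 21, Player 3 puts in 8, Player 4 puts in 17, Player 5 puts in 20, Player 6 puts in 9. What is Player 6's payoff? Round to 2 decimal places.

Total contributed: 7 + 21 + 8 + 17 + 20 + 9 = 82.
Each receives 0.36 × 82 = 29.52 from the shared-resources pool.
Player 6 keeps 24 − 9 = 15, so Player 6's payoff is 15 + 29.52 = 44.52.

44.52 hours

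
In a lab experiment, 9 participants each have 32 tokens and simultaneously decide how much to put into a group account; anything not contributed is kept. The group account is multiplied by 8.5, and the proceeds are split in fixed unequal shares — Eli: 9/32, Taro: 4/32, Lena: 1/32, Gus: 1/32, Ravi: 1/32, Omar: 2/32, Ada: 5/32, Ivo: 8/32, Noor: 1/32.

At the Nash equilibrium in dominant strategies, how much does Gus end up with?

66.00 tokens

For player j, contributing a unit is worthwhile iff 8.5 × (j's share) ≥ 1, i.e. iff j's share is at least 0.1176.
Eli, Taro, Ada and Ivo clear that bar, contributing 32 each; the remaining 5 contribute 0. Total contributed: 128.
Gus keeps 32 and receives 8.5 × 128 × 1/32 = 34.00 from the group account, for a payoff of 66.00.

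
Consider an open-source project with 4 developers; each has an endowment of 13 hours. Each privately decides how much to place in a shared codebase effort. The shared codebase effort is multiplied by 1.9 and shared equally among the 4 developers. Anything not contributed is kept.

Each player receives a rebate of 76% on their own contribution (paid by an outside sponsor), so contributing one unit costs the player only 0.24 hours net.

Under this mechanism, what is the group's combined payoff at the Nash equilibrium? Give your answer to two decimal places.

Under the mechanism each unit contributed yields (1.9/4) / 0.24 = 1.9792 back to its contributor per unit of net cost, which exceeds 1, making full contribution the dominant choice for everyone.
So the Nash equilibrium is full contribution by all 4; the group earns 4 × (13 × 0.76 + 1.9 × 13) = 138.32.

138.32 hours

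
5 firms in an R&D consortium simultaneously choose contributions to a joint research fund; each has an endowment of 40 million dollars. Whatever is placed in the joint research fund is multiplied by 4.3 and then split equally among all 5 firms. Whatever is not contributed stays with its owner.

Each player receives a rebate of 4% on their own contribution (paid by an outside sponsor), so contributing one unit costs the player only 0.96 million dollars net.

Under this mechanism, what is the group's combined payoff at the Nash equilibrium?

Even with the mechanism, each unit contributed returns only (4.3/5) / 0.96 = 0.8958 per unit of net cost, so contributing nothing is still dominant.
At the Nash equilibrium no one contributes; group total payoff = 5 × 40 = 200.

200.00 million dollars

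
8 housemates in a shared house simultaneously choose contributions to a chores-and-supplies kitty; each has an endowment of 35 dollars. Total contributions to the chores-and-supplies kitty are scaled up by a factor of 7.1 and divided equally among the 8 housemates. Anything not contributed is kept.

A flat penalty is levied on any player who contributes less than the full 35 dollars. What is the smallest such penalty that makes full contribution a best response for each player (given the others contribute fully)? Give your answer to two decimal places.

Given the others contribute fully, the best deviation is to contribute 0 (any partial contribution still incurs the fine and gives up units whose private return 0.8875 is below 1).
Deviating from 35 to 0 saves 35 dollars but forfeits the deviator's share of the drop in the chores-and-supplies kitty: 7.1/8 × 35 = 31.06.
So the deviation gain is 35 − 31.06 = 3.94, and the fine must be at least 3.94 dollars to wipe it out.

3.94 dollars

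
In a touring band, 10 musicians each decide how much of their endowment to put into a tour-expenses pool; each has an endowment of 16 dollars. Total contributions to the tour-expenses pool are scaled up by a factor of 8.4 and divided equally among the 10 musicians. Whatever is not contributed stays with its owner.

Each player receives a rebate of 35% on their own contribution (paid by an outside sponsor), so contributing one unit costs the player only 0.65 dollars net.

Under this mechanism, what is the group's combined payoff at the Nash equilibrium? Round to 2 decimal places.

The effective private return per unit is now (8.4/10) / 0.65 = 1.2923 > 1, so every player's dominant strategy flips to full contribution.
At the Nash equilibrium everyone contributes 16. Group total payoff = 10 × (16 × 0.35 + 8.4 × 16) = 1400.00.

1400.00 dollars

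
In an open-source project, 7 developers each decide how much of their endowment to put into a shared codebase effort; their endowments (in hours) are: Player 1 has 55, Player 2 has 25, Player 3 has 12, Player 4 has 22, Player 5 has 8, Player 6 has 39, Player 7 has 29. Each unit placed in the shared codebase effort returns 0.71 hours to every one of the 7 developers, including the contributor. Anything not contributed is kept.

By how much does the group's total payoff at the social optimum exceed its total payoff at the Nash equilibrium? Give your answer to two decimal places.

754.30 hours

The private return per contributed unit is 0.71 < 1 for everyone, so the Nash equilibrium is zero contribution and the group total is Σ E_j = 55 + 25 + 12 + 22 + 8 + 39 + 29 = 190.
Each contributed unit returns 4.970 to the group, so the social optimum is full contribution by everyone: group total = 4.970 × 190 = 944.30.
Efficiency loss = (4.970 − 1) × 190 = 754.30.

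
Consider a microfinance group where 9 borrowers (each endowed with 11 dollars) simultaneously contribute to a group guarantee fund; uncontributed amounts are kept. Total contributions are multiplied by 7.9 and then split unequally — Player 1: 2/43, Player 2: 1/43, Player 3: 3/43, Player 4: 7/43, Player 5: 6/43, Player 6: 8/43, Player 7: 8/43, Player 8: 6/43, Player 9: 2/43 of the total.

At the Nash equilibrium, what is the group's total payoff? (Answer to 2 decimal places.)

Player j's private return per contributed unit is 7.9 × (j's share). Contributing is weakly dominant for j when that share is at least 1/7.9 = 0.1266, and contributing 0 is dominant otherwise.
The shares above 0.1266 belong to Player 4, Player 5, Player 6, Player 7 and Player 8, contributing 11 each; the remaining 4 contribute 0. Total contributed: 55.
The group guarantee fund pays out 7.9 × 55 = 434.50 in total (split across the unequal shares, but the aggregate is all that matters for the group sum).
The 4 free-riders keep 11 each, adding 44. Group total = 44 + 434.50 = 478.50.

478.50 dollars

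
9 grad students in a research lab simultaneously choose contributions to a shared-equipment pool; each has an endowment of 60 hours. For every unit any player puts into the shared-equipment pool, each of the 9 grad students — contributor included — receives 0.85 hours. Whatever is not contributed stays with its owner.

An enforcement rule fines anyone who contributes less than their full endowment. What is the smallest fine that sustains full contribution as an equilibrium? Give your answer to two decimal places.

9.00 hours

Given the others contribute fully, the best deviation is to contribute 0 (any partial contribution still incurs the fine and gives up units whose private return 0.85 is below 1).
Deviating from 60 to 0 saves 60 hours but forfeits the deviator's share of the drop in the shared-equipment pool: 0.85 × 60 = 51.00.
So the deviation gain is 60 − 51.00 = 9.00, and the fine must be at least 9.00 hours to wipe it out.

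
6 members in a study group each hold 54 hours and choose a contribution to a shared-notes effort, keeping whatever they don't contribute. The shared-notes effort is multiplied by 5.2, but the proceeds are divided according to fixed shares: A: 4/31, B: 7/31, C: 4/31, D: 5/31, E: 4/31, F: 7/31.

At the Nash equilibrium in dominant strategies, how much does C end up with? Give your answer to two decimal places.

A player with share s gets back 5.2·s per unit contributed, so full contribution is dominant for anyone with s > 1/5.2 = 0.1923 and zero contribution is dominant for anyone below.
B and F are above the threshold, contributing 54 each; the remaining 4 contribute 0. Total contributed: 108.
C keeps 54 and receives 5.2 × 108 × 4/31 = 72.46 from the shared-notes effort, for a payoff of 126.46.

126.46 hours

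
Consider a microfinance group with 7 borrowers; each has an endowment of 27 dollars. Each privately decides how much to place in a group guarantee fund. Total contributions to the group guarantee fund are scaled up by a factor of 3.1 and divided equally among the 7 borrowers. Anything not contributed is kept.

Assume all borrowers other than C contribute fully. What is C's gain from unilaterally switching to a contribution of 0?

15.04 dollars

Switching from a contribution of 27 to 0 lets C keep an extra 27 dollars, but lowers the group guarantee fund by 27, which costs C their own share of that drop: 3.1/7 × 27 = 11.96.
Net gain = 27 − 11.96 = 15.04. The private return per contributed unit (0.4429) is below 1, so free-riding is indeed the best response regardless of what the others do.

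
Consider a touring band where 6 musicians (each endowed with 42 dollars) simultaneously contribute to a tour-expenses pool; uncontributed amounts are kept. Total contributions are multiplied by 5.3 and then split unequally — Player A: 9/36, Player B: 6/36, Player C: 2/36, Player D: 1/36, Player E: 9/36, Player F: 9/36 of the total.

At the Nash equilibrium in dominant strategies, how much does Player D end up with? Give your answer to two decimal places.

60.55 dollars

A player with share s gets back 5.3·s per unit contributed, so full contribution is dominant for anyone with s > 1/5.3 = 0.1887 and zero contribution is dominant for anyone below.
Player A, Player E and Player F are above the threshold, contributing 42 each; the remaining 3 contribute 0. Total contributed: 126.
Player D keeps 42 and receives 5.3 × 126 × 1/36 = 18.55 from the tour-expenses pool, for a payoff of 60.55.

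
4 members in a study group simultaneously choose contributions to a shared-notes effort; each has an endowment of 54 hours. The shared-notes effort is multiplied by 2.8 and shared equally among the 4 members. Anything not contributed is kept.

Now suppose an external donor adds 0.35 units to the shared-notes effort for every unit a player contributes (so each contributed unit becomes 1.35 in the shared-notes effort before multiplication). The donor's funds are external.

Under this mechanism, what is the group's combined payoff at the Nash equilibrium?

The effective private return is 2.8 × 1.35 / 4 = 0.9450, which is still under 1, so the mechanism doesn't change anyone's dominant strategy: zero contribution.
Everyone keeps their endowment and the group total is 4 × 54 = 216.

216.00 hours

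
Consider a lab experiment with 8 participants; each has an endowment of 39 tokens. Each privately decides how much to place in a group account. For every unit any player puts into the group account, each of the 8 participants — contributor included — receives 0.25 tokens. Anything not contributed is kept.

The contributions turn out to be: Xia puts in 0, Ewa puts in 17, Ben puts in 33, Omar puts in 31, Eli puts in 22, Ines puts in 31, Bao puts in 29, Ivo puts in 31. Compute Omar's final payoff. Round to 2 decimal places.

Total contributed: 0 + 17 + 33 + 31 + 22 + 31 + 29 + 31 = 194.
Each receives 0.25 × 194 = 48.50 from the group account.
Omar keeps 39 − 31 = 8, so Omar's payoff is 8 + 48.50 = 56.50.

56.50 tokens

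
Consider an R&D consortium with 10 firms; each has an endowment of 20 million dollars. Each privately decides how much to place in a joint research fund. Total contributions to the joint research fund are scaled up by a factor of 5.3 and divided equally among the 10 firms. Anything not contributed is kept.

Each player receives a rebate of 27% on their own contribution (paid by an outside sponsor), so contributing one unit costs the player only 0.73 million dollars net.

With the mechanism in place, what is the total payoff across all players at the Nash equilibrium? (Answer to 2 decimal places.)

With the mechanism, a contributed unit returns (5.3/10) / 0.73 = 0.7260 per unit of net cost — still below 1 — so contributing 0 remains dominant for every player.
Everyone keeps their endowment and the group total is 10 × 20 = 200.

200.00 million dollars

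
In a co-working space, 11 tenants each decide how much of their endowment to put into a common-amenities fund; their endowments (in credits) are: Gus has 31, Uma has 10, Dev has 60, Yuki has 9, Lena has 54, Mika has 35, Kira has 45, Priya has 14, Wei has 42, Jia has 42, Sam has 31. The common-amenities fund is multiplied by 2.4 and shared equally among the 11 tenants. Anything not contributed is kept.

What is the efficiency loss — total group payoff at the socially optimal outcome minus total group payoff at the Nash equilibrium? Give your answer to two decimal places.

The private return per contributed unit is 2.4/11 = 0.2182 < 1 for every player regardless of endowment, so the Nash equilibrium is zero contribution and the group total is Σ E_j = 31 + 10 + 60 + 9 + 54 + 35 + 45 + 14 + 42 + 42 + 31 = 373.
Each contributed unit returns 2.400 to the group, so the social optimum is full contribution by everyone: group total = 2.400 × 373 = 895.20.
Efficiency loss = (2.400 − 1) × 373 = 522.20.

522.20 credits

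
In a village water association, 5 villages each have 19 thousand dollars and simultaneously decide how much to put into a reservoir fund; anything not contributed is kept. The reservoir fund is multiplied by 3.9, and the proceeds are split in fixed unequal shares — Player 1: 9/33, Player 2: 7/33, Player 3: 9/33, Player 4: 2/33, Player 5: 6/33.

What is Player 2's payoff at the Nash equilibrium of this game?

Each unit j contributes comes back to j as 3.9 × (j's share), so j prefers to contribute only if that share exceeds 1/3.9 = 0.2564; otherwise keeping the unit dominates.
Player 1 and Player 3 are above the threshold, contributing 19 each; the remaining 3 contribute 0. Total contributed: 38.
Player 2 keeps 19 and receives 3.9 × 38 × 7/33 = 31.44 from the reservoir fund, for a payoff of 50.44.

50.44 thousand dollars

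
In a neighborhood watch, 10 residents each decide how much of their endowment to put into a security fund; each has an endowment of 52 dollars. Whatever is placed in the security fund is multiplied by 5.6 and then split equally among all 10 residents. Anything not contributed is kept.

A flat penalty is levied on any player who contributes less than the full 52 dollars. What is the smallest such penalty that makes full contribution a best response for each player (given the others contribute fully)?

Given the others contribute fully, the best deviation is to contribute 0 (any partial contribution still incurs the fine and gives up units whose private return 0.5600 is below 1).
Deviating from 52 to 0 saves 52 dollars but forfeits the deviator's share of the drop in the security fund: 5.6/10 × 52 = 29.12.
So the deviation gain is 52 − 29.12 = 22.88, and the fine must be at least 22.88 dollars to wipe it out.

22.88 dollars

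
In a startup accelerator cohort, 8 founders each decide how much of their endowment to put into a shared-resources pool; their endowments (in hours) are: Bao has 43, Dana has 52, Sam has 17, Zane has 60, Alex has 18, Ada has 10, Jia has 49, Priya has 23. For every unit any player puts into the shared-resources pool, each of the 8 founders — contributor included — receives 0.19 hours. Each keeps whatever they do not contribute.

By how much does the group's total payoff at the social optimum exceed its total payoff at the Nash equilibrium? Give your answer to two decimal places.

141.44 hours

The private return per contributed unit is 0.19 < 1 for everyone, so the Nash equilibrium is zero contribution and the group total is Σ E_j = 43 + 52 + 17 + 60 + 18 + 10 + 49 + 23 = 272.
Each contributed unit returns 1.520 to the group, so the social optimum is full contribution by everyone: group total = 1.520 × 272 = 413.44.
Efficiency loss = (1.520 − 1) × 272 = 141.44.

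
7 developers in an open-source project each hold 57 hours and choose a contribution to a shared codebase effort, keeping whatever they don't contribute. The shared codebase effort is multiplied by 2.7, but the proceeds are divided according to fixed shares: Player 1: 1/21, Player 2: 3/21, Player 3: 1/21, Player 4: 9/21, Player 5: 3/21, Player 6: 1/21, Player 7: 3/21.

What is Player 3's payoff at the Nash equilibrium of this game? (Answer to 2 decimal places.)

64.33 hours

A player with share s gets back 2.7·s per unit contributed, so full contribution is dominant for anyone with s > 1/2.7 = 0.3704 and zero contribution is dominant for anyone below.
Player 4 alone (share 9/21) is above the threshold, contributing 57; the remaining 6 contribute 0. Total contributed: 57.
Player 3 keeps 57 and receives 2.7 × 57 × 1/21 = 7.33 from the shared codebase effort, for a payoff of 64.33.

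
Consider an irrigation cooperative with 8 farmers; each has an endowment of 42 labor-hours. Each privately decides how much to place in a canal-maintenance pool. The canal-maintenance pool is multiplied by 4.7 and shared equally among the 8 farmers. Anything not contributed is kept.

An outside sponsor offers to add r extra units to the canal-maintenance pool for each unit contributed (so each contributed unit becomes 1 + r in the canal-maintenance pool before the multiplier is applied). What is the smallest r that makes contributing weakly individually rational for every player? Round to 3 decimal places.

With matching at rate r, one contributed unit becomes (1 + r) in the canal-maintenance pool and returns 4.7 × (1 + r) / 8 to the contributor.
Setting this equal to 1: 1 + r = 8/4.7 = 1.7021.
So the minimum matching rate is r = 1.7021 − 1 = 0.702.

0.702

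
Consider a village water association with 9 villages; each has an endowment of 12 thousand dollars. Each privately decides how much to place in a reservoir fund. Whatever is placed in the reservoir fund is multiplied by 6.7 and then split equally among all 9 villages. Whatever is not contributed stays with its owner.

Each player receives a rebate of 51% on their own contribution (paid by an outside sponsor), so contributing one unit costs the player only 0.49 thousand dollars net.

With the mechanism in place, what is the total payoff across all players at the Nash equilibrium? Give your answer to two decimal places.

The effective private return per unit is now (6.7/9) / 0.49 = 1.5193 > 1, so every player's dominant strategy flips to full contribution.
At the Nash equilibrium everyone contributes 12. Group total payoff = 9 × (12 × 0.51 + 6.7 × 12) = 778.68.

778.68 thousand dollars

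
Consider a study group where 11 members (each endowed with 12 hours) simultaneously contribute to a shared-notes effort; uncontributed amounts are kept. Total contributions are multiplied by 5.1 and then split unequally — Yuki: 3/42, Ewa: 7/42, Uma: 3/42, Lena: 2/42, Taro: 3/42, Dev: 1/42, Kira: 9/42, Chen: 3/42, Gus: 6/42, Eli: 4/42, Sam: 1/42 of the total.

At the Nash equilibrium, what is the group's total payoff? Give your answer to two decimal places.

181.20 hours

Each unit j contributes comes back to j as 5.1 × (j's share), so j prefers to contribute only if that share exceeds 1/5.1 = 0.1961; otherwise keeping the unit dominates.
Only Kira (9/42) clears that bar, contributing 12; the remaining 10 contribute 0. Total contributed: 12.
The shared-notes effort pays out 5.1 × 12 = 61.20 in total (split across the unequal shares, but the aggregate is all that matters for the group sum).
The 10 free-riders keep 12 each, adding 120. Group total = 120 + 61.20 = 181.20.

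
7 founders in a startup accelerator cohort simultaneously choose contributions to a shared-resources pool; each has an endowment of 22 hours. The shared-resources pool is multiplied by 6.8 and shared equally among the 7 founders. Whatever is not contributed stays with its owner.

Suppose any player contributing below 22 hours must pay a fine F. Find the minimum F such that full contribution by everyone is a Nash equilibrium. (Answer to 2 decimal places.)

Given the others contribute fully, the best deviation is to contribute 0 (any partial contribution still incurs the fine and gives up units whose private return 0.9714 is below 1).
Deviating from 22 to 0 saves 22 hours but forfeits the deviator's share of the drop in the shared-resources pool: 6.8/7 × 22 = 21.37.
So the deviation gain is 22 − 21.37 = 0.63, and the fine must be at least 0.63 hours to wipe it out.

0.63 hours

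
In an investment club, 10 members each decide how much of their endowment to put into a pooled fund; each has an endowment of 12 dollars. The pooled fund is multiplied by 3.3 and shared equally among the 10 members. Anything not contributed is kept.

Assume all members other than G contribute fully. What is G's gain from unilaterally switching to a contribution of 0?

8.04 dollars

Switching from a contribution of 12 to 0 lets G keep an extra 12 dollars, but lowers the pooled fund by 12, which costs G their own share of that drop: 3.3/10 × 12 = 3.96.
Net gain = 12 − 3.96 = 8.04. The private return per contributed unit (0.3300) is below 1, so free-riding is indeed the best response regardless of what the others do.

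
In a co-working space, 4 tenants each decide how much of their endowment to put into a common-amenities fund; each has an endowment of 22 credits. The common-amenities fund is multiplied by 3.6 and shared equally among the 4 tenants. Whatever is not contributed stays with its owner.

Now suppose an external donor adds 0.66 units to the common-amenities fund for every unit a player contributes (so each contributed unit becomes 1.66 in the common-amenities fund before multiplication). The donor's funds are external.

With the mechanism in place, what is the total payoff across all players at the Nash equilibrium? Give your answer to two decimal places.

With the mechanism, a contributed unit returns 3.6 × 1.66 / 4 = 1.4940 per unit of net cost to the contributor — now above 1 — so contributing fully is weakly dominant for every player.
So the Nash equilibrium is full contribution by all 4; the group earns 3.6 × 1.66 × 88 = 525.89.

525.89 credits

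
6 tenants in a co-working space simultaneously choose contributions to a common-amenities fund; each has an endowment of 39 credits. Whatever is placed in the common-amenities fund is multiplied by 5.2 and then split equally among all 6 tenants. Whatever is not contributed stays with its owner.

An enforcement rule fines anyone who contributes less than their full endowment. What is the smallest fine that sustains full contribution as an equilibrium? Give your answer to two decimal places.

5.20 credits

Given the others contribute fully, the best deviation is to contribute 0 (any partial contribution still incurs the fine and gives up units whose private return 0.8667 is below 1).
Deviating from 39 to 0 saves 39 credits but forfeits the deviator's share of the drop in the common-amenities fund: 5.2/6 × 39 = 33.80.
So the deviation gain is 39 − 33.80 = 5.20, and the fine must be at least 5.20 credits to wipe it out.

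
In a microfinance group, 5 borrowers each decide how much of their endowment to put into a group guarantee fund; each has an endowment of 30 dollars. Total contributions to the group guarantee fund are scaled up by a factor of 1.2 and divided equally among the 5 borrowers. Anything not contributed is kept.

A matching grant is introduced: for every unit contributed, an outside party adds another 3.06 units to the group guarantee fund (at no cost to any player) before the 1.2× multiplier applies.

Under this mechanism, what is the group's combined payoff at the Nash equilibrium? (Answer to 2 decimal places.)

The effective private return is 1.2 × 4.06 / 5 = 0.9744, which is still under 1, so the mechanism doesn't change anyone's dominant strategy: zero contribution.
Everyone keeps their endowment and the group total is 5 × 30 = 150.

150.00 dollars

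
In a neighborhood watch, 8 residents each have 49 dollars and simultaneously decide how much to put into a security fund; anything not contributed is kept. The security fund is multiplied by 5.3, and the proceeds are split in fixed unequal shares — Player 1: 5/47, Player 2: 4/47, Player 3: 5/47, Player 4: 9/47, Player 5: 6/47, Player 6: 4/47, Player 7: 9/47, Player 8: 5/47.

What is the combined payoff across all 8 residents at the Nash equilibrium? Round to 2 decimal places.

For player j, contributing a unit is worthwhile iff 5.3 × (j's share) ≥ 1, i.e. iff j's share is at least 0.1887.
The shares above 0.1887 belong to Player 4 and Player 7, contributing 49 each; the remaining 6 contribute 0. Total contributed: 98.
The security fund pays out 5.3 × 98 = 519.40 in total (split across the unequal shares, but the aggregate is all that matters for the group sum).
The 6 free-riders keep 49 each, adding 294. Group total = 294 + 519.40 = 813.40.

813.40 dollars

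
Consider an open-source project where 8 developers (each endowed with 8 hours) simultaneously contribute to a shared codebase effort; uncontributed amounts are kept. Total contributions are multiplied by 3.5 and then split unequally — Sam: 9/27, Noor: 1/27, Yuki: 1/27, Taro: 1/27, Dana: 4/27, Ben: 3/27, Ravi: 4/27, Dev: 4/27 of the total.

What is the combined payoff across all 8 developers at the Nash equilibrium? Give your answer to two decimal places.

84.00 hours

A player with share s gets back 3.5·s per unit contributed, so full contribution is dominant for anyone with s > 1/3.5 = 0.2857 and zero contribution is dominant for anyone below.
Only Sam (9/27) clears that bar, contributing 8; the remaining 7 contribute 0. Total contributed: 8.
The shared codebase effort pays out 3.5 × 8 = 28.00 in total (split across the unequal shares, but the aggregate is all that matters for the group sum).
The 7 free-riders keep 8 each, adding 56. Group total = 56 + 28.00 = 84.00.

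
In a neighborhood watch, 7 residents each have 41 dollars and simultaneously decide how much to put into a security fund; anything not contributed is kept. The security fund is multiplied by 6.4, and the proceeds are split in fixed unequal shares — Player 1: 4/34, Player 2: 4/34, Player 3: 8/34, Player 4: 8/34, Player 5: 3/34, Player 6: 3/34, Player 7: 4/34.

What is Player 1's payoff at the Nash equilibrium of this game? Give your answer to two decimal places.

For player j, contributing a unit is worthwhile iff 6.4 × (j's share) ≥ 1, i.e. iff j's share is at least 0.1563.
The shares above 0.1563 belong to Player 3 and Player 4, contributing 41 each; the remaining 5 contribute 0. Total contributed: 82.
Player 1 keeps 41 and receives 6.4 × 82 × 4/34 = 61.74 from the security fund, for a payoff of 102.74.

102.74 dollars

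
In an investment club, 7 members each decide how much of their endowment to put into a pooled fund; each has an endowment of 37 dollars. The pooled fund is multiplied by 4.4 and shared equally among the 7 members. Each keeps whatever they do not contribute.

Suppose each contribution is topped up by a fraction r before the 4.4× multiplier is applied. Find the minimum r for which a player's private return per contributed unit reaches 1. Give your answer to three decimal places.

With matching at rate r, one contributed unit becomes (1 + r) in the pooled fund and returns 4.4 × (1 + r) / 7 to the contributor.
Setting this equal to 1: 1 + r = 7/4.4 = 1.5909.
So the minimum matching rate is r = 1.5909 − 1 = 0.591.

0.591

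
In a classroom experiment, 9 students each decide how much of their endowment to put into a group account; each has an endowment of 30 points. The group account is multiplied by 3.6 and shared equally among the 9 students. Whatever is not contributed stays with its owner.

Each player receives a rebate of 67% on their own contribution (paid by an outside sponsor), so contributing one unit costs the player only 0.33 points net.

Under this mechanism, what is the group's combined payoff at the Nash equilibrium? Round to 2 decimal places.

The effective private return per unit is now (3.6/9) / 0.33 = 1.2121 > 1, so every player's dominant strategy flips to full contribution.
At the Nash equilibrium everyone contributes 30. Group total payoff = 9 × (30 × 0.67 + 3.6 × 30) = 1152.90.

1152.90 points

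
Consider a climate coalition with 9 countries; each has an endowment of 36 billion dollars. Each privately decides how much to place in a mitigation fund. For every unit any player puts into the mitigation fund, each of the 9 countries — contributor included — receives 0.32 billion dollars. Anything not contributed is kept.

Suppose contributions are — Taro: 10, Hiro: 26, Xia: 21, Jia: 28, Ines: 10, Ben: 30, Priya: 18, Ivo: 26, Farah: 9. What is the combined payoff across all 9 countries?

658.64 billion dollars

Total contributed: 10 + 26 + 21 + 28 + 10 + 30 + 18 + 26 + 9 = 178; total kept: 9 × 36 − 178 = 146.
The mitigation fund pays out 0.32 × 9 × 178 = 512.64 in aggregate.
Group total = 146 + 512.64 = 658.64.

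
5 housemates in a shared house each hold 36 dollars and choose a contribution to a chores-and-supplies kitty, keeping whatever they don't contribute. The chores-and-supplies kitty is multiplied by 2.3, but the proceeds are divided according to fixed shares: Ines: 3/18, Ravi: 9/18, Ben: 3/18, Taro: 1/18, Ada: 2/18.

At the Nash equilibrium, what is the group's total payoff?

226.80 dollars

Each unit j contributes comes back to j as 2.3 × (j's share), so j prefers to contribute only if that share exceeds 1/2.3 = 0.4348; otherwise keeping the unit dominates.
Only Ravi (9/18) clears that bar, contributing 36; the remaining 4 contribute 0. Total contributed: 36.
The chores-and-supplies kitty pays out 2.3 × 36 = 82.80 in total (split across the unequal shares, but the aggregate is all that matters for the group sum).
The 4 free-riders keep 36 each, adding 144. Group total = 144 + 82.80 = 226.80.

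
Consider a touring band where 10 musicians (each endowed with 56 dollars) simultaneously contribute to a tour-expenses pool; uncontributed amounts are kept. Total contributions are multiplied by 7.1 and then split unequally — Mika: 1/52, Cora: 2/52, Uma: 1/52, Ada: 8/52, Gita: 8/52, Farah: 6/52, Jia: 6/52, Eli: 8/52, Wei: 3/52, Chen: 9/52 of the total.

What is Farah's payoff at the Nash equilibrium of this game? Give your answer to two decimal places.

239.51 dollars

For player j, contributing a unit is worthwhile iff 7.1 × (j's share) ≥ 1, i.e. iff j's share is at least 0.1408.
Ada, Gita, Eli and Chen are above the threshold, contributing 56 each; the remaining 6 contribute 0. Total contributed: 224.
Farah keeps 56 and receives 7.1 × 224 × 6/52 = 183.51 from the tour-expenses pool, for a payoff of 239.51.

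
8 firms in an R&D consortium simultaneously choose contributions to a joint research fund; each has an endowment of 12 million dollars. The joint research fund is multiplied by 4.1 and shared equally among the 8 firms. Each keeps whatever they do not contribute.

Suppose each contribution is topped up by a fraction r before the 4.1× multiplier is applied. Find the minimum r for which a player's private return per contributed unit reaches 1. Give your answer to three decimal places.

0.951

With matching at rate r, one contributed unit becomes (1 + r) in the joint research fund and returns 4.1 × (1 + r) / 8 to the contributor.
Setting this equal to 1: 1 + r = 8/4.1 = 1.9512.
So the minimum matching rate is r = 1.9512 − 1 = 0.951.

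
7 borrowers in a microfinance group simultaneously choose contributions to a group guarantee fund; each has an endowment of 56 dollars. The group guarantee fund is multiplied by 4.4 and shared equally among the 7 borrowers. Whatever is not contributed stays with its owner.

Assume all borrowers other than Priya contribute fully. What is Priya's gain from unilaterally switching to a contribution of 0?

20.80 dollars

Switching from a contribution of 56 to 0 lets Priya keep an extra 56 dollars, but lowers the group guarantee fund by 56, which costs Priya their own share of that drop: 4.4/7 × 56 = 35.20.
Net gain = 56 − 35.20 = 20.80. The private return per contributed unit (0.6286) is below 1, so free-riding is indeed the best response regardless of what the others do.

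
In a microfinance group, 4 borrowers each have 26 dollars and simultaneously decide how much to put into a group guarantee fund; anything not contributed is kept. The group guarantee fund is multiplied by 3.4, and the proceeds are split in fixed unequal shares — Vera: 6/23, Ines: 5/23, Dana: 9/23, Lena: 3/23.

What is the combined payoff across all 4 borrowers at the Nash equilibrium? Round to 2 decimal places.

166.40 dollars

Player j's private return per contributed unit is 3.4 × (j's share). Contributing is weakly dominant for j when that share is at least 1/3.4 = 0.2941, and contributing 0 is dominant otherwise.
The only share above 0.2941 is Dana's 9/23, contributing 26; the remaining 3 contribute 0. Total contributed: 26.
The group guarantee fund pays out 3.4 × 26 = 88.40 in total (split across the unequal shares, but the aggregate is all that matters for the group sum).
The 3 free-riders keep 26 each, adding 78. Group total = 78 + 88.40 = 166.40.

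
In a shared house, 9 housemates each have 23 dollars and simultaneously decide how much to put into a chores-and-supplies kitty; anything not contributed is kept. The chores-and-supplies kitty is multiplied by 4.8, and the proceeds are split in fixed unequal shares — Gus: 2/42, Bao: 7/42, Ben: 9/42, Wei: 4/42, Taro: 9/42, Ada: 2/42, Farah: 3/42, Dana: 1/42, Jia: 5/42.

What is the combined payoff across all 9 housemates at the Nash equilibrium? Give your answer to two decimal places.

For player j, contributing a unit is worthwhile iff 4.8 × (j's share) ≥ 1, i.e. iff j's share is at least 0.2083.
Ben and Taro clear that bar, contributing 23 each; the remaining 7 contribute 0. Total contributed: 46.
The chores-and-supplies kitty pays out 4.8 × 46 = 220.80 in total (split across the unequal shares, but the aggregate is all that matters for the group sum).
The 7 free-riders keep 23 each, adding 161. Group total = 161 + 220.80 = 381.80.

381.80 dollars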